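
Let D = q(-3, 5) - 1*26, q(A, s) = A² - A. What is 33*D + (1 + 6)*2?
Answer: -448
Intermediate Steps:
D = -14 (D = -3*(-1 - 3) - 1*26 = -3*(-4) - 26 = 12 - 26 = -14)
33*D + (1 + 6)*2 = 33*(-14) + (1 + 6)*2 = -462 + 7*2 = -462 + 14 = -448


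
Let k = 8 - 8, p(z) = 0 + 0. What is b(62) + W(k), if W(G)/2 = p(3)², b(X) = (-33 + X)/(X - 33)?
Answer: 1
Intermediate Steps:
p(z) = 0
b(X) = 1 (b(X) = (-33 + X)/(-33 + X) = 1)
k = 0
W(G) = 0 (W(G) = 2*0² = 2*0 = 0)
b(62) + W(k) = 1 + 0 = 1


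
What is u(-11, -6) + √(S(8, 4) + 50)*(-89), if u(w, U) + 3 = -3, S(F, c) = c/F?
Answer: -6 - 89*√202/2 ≈ -638.46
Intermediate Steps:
u(w, U) = -6 (u(w, U) = -3 - 3 = -6)
u(-11, -6) + √(S(8, 4) + 50)*(-89) = -6 + √(4/8 + 50)*(-89) = -6 + √(4*(⅛) + 50)*(-89) = -6 + √(½ + 50)*(-89) = -6 + √(101/2)*(-89) = -6 + (√202/2)*(-89) = -6 - 89*√202/2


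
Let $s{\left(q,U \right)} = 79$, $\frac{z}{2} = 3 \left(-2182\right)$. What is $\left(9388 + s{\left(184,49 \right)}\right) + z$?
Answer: $-3625$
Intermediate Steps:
$z = -13092$ ($z = 2 \cdot 3 \left(-2182\right) = 2 \left(-6546\right) = -13092$)
$\left(9388 + s{\left(184,49 \right)}\right) + z = \left(9388 + 79\right) - 13092 = 9467 - 13092 = -3625$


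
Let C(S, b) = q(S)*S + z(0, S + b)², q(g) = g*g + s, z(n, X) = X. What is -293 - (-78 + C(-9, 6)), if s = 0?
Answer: 505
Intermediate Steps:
q(g) = g² (q(g) = g*g + 0 = g² + 0 = g²)
C(S, b) = S³ + (S + b)² (C(S, b) = S²*S + (S + b)² = S³ + (S + b)²)
-293 - (-78 + C(-9, 6)) = -293 - (-78 + ((-9)³ + (-9 + 6)²)) = -293 - (-78 + (-729 + (-3)²)) = -293 - (-78 + (-729 + 9)) = -293 - (-78 - 720) = -293 - 1*(-798) = -293 + 798 = 505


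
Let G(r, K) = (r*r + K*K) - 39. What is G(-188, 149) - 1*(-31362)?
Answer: 88868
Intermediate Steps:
G(r, K) = -39 + K**2 + r**2 (G(r, K) = (r**2 + K**2) - 39 = (K**2 + r**2) - 39 = -39 + K**2 + r**2)
G(-188, 149) - 1*(-31362) = (-39 + 149**2 + (-188)**2) - 1*(-31362) = (-39 + 22201 + 35344) + 31362 = 57506 + 31362 = 88868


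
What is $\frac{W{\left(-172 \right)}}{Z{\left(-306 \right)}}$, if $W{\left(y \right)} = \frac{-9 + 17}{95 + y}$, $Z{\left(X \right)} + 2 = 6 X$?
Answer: $\frac{4}{70763} \approx 5.6527 \cdot 10^{-5}$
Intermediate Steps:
$Z{\left(X \right)} = -2 + 6 X$
$W{\left(y \right)} = \frac{8}{95 + y}$
$\frac{W{\left(-172 \right)}}{Z{\left(-306 \right)}} = \frac{8 \frac{1}{95 - 172}}{-2 + 6 \left(-306\right)} = \frac{8 \frac{1}{-77}}{-2 - 1836} = \frac{8 \left(- \frac{1}{77}\right)}{-1838} = \left(- \frac{8}{77}\right) \left(- \frac{1}{1838}\right) = \frac{4}{70763}$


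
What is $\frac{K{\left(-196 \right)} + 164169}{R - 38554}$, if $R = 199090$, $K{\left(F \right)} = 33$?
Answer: $\frac{27367}{26756} \approx 1.0228$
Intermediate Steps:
$\frac{K{\left(-196 \right)} + 164169}{R - 38554} = \frac{33 + 164169}{199090 - 38554} = \frac{164202}{160536} = 164202 \cdot \frac{1}{160536} = \frac{27367}{26756}$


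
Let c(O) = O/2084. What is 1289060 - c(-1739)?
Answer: 2686402779/2084 ≈ 1.2891e+6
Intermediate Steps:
c(O) = O/2084 (c(O) = O*(1/2084) = O/2084)
1289060 - c(-1739) = 1289060 - (-1739)/2084 = 1289060 - 1*(-1739/2084) = 1289060 + 1739/2084 = 2686402779/2084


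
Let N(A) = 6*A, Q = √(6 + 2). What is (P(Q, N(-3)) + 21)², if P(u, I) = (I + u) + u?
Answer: 41 + 24*√2 ≈ 74.941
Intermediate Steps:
Q = 2*√2 (Q = √8 = 2*√2 ≈ 2.8284)
P(u, I) = I + 2*u
(P(Q, N(-3)) + 21)² = ((6*(-3) + 2*(2*√2)) + 21)² = ((-18 + 4*√2) + 21)² = (3 + 4*√2)²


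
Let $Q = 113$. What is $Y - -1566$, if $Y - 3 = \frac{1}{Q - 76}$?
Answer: $\frac{58054}{37} \approx 1569.0$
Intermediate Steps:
$Y = \frac{112}{37}$ ($Y = 3 + \frac{1}{113 - 76} = 3 + \frac{1}{37} = \frac{112}{37} \approx 3.027$)
$Y - -1566 = \frac{112}{37} - -1566 = \frac{112}{37} + 1566 = \frac{58054}{37}$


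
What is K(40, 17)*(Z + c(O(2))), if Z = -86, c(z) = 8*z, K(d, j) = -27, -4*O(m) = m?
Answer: 2430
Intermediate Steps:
O(m) = -m/4
K(40, 17)*(Z + c(O(2))) = -27*(-86 + 8*(-1/4*2)) = -27*(-86 + 8*(-1/2)) = -27*(-86 - 4) = -27*(-90) = 2430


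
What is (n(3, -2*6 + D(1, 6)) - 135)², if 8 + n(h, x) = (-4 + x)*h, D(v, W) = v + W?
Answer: 28900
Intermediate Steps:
D(v, W) = W + v
n(h, x) = -8 + h*(-4 + x) (n(h, x) = -8 + (-4 + x)*h = -8 + h*(-4 + x))
(n(3, -2*6 + D(1, 6)) - 135)² = ((-8 - 4*3 + 3*(-2*6 + (6 + 1))) - 135)² = ((-8 - 12 + 3*(-12 + 7)) - 135)² = ((-8 - 12 + 3*(-5)) - 135)² = ((-8 - 12 - 15) - 135)² = (-35 - 135)² = (-170)² = 28900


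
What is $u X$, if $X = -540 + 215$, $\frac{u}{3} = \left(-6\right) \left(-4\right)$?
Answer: $-23400$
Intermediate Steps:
$u = 72$ ($u = 3 \left(\left(-6\right) \left(-4\right)\right) = 3 \cdot 24 = 72$)
$X = -325$
$u X = 72 \left(-325\right) = -23400$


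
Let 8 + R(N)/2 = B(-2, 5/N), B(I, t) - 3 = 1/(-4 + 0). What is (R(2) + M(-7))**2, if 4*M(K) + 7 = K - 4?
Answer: 225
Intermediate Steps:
M(K) = -11/4 + K/4 (M(K) = -7/4 + (K - 4)/4 = -7/4 + (-4 + K)/4 = -7/4 + (-1 + K/4) = -11/4 + K/4)
B(I, t) = 11/4 (B(I, t) = 3 + 1/(-4 + 0) = 3 + 1/(-4) = 3 - 1/4 = 11/4)
R(N) = -21/2 (R(N) = -16 + 2*(11/4) = -16 + 11/2 = -21/2)
(R(2) + M(-7))**2 = (-21/2 + (-11/4 + (1/4)*(-7)))**2 = (-21/2 + (-11/4 - 7/4))**2 = (-21/2 - 9/2)**2 = (-15)**2 = 225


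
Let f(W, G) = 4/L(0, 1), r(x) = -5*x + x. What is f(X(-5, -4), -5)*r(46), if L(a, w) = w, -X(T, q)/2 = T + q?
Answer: -736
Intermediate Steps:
X(T, q) = -2*T - 2*q (X(T, q) = -2*(T + q) = -2*T - 2*q)
r(x) = -4*x
f(W, G) = 4 (f(W, G) = 4/1 = 4*1 = 4)
f(X(-5, -4), -5)*r(46) = 4*(-4*46) = 4*(-184) = -736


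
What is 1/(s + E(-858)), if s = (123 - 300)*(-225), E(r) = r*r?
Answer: 1/775989 ≈ 1.2887e-6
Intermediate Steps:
E(r) = r**2
s = 39825 (s = -177*(-225) = 39825)
1/(s + E(-858)) = 1/(39825 + (-858)**2) = 1/(39825 + 736164) = 1/775989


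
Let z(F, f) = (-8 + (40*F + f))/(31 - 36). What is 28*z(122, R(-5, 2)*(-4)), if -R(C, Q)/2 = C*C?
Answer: -142016/5 ≈ -28403.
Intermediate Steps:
R(C, Q) = -2*C**2 (R(C, Q) = -2*C*C = -2*C**2)
z(F, f) = 8/5 - 8*F - f/5 (z(F, f) = (-8 + (f + 40*F))/(-5) = (-8 + f + 40*F)*(-1/5) = 8/5 - 8*F - f/5)
28*z(122, R(-5, 2)*(-4)) = 28*(8/5 - 8*122 - (-2*(-5)**2)*(-4)/5) = 28*(8/5 - 976 - (-2*25)*(-4)/5) = 28*(8/5 - 976 - (-10)*(-4)) = 28*(8/5 - 976 - 1/5*200) = 28*(8/5 - 976 - 40) = 28*(-5072/5) = -142016/5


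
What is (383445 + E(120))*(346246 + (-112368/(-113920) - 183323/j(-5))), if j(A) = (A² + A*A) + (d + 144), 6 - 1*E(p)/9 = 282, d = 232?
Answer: 66598547999835873/505520 ≈ 1.3174e+11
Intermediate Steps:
E(p) = -2484 (E(p) = 54 - 9*282 = 54 - 2538 = -2484)
j(A) = 376 + 2*A² (j(A) = (A² + A*A) + (232 + 144) = (A² + A²) + 376 = 2*A² + 376 = 376 + 2*A²)
(383445 + E(120))*(346246 + (-112368/(-113920) - 183323/j(-5))) = (383445 - 2484)*(346246 + (-112368/(-113920) - 183323/(376 + 2*(-5)²))) = 380961*(346246 + (-112368*(-1/113920) - 183323/(376 + 2*25))) = 380961*(346246 + (7023/7120 - 183323/(376 + 50))) = 380961*(346246 + (7023/7120 - 183323/426)) = 380961*(346246 - 651133981/1516560) = 380961*(524451699779/1516560) = 66598547999835873/505520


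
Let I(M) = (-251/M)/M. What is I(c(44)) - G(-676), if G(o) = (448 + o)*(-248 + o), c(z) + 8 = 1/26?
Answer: -9027254204/42849 ≈ -2.1068e+5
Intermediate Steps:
c(z) = -207/26 (c(z) = -8 + 1/26 = -207/26)
G(o) = (-248 + o)*(448 + o)
I(M) = -251/M²
I(c(44)) - G(-676) = -251/(-207/26)² - (-111104 + (-676)² + 200*(-676)) = -251*676/42849 - (-111104 + 456976 - 135200) = -169676/42849 - 1*210672 = -169676/42849 - 210672 = -9027254204/42849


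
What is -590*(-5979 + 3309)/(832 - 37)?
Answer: 105020/53 ≈ 1981.5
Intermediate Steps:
-590*(-5979 + 3309)/(832 - 37) = -(-1575300)/795 = -590*(-178/53) = 105020/53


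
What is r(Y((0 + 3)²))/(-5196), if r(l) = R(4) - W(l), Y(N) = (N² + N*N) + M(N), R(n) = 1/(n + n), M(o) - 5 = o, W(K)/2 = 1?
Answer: 5/13856 ≈ 0.00036085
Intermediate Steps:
W(K) = 2 (W(K) = 2*1 = 2)
M(o) = 5 + o
R(n) = 1/(2*n)
Y(N) = 5 + N + 2*N² (Y(N) = (N² + N*N) + (5 + N) = (N² + N²) + (5 + N) = 2*N² + (5 + N) = 5 + N + 2*N²)
r(l) = -15/8 (r(l) = (½)/4 - 1*2 = (½)*(¼) - 2 = ⅛ - 2 = -15/8)
r(Y((0 + 3)²))/(-5196) = -15/8/(-5196) = -15/8*(-1/5196) = 5/13856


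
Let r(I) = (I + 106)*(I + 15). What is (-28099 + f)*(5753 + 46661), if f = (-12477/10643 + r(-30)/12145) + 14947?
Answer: -17822658696154134/25851847 ≈ -6.8942e+8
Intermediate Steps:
r(I) = (15 + I)*(106 + I) (r(I) = (106 + I)*(15 + I) = (15 + I)*(106 + I))
f = 386374823872/25851847 (f = (-12477/10643 + (1590 + (-30)**2 + 121*(-30))/12145) + 14947 = (-12477*1/10643 + (1590 + 900 - 3630)*(1/12145)) + 14947 = (-12477/10643 - 1140*1/12145) + 14947 = (-12477/10643 - 228/2429) + 14947 = -32733237/25851847 + 14947 = 386374823872/25851847 ≈ 14946.)
(-28099 + f)*(5753 + 46661) = (-28099 + 386374823872/25851847)*(5753 + 46661) = -340036224981/25851847*52414 = -17822658696154134/25851847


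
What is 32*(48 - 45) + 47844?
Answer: 47940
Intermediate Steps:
32*(48 - 45) + 47844 = 32*3 + 47844 = 96 + 47844 = 47940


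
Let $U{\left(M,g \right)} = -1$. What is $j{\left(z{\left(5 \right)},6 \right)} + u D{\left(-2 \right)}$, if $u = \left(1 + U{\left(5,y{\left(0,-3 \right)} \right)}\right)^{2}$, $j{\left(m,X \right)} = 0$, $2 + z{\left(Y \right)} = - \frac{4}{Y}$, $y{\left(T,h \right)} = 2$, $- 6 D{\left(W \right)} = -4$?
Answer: $0$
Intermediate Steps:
$D{\left(W \right)} = \frac{2}{3}$ ($D{\left(W \right)} = \left(- \frac{1}{6}\right) \left(-4\right) = \frac{2}{3}$)
$z{\left(Y \right)} = -2 - \frac{4}{Y}$
$u = 0$ ($u = \left(1 - 1\right)^{2} = 0^{2} = 0$)
$j{\left(z{\left(5 \right)},6 \right)} + u D{\left(-2 \right)} = 0 + 0 \cdot \frac{2}{3} = 0 + 0 = 0$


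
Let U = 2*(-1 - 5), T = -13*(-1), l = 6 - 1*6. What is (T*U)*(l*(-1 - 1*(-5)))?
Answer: 0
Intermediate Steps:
l = 0 (l = 6 - 6 = 0)
T = 13
U = -12 (U = 2*(-6) = -12)
(T*U)*(l*(-1 - 1*(-5))) = (13*(-12))*(0*(-1 - 1*(-5))) = -0*(-1 + 5) = -0*4 = -156*0 = 0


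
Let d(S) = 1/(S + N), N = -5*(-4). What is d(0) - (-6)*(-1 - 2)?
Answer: -359/20 ≈ -17.950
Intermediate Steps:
N = 20
d(S) = 1/(20 + S) (d(S) = 1/(S + 20) = 1/(20 + S))
d(0) - (-6)*(-1 - 2) = 1/(20 + 0) - (-6)*(-1 - 2) = 1/20 - (-6)*(-3) = 1/20 - 2*9 = 1/20 - 18 = -359/20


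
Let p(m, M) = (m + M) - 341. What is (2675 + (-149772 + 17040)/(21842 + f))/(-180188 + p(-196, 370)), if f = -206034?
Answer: -123211583/8304987040 ≈ -0.014836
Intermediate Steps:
p(m, M) = -341 + M + m (p(m, M) = (M + m) - 341 = -341 + M + m)
(2675 + (-149772 + 17040)/(21842 + f))/(-180188 + p(-196, 370)) = (2675 + (-149772 + 17040)/(21842 - 206034))/(-180188 + (-341 + 370 - 196)) = (2675 - 132732/(-184192))/(-180188 - 167) = (2675 - 132732*(-1/184192))/(-180355) = (2675 + 33183/46048)*(-1/180355) = (123211583/46048)*(-1/180355) = -123211583/8304987040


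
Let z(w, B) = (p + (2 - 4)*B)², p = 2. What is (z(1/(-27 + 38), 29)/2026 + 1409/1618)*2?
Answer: 3964341/819517 ≈ 4.8374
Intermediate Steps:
z(w, B) = (2 - 2*B)² (z(w, B) = (2 + (2 - 4)*B)² = (2 - 2*B)²)
(z(1/(-27 + 38), 29)/2026 + 1409/1618)*2 = ((4*(-1 + 29)²)/2026 + 1409/1618)*2 = ((4*28²)*(1/2026) + 1409*(1/1618))*2 = ((4*784)*(1/2026) + 1409/1618)*2 = (3136*(1/2026) + 1409/1618)*2 = (1568/1013 + 1409/1618)*2 = (3964341/1639034)*2 = 3964341/819517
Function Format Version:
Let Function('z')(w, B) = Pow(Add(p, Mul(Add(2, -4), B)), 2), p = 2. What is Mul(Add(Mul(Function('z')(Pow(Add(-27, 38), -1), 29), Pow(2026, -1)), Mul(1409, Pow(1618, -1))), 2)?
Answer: Rational(3964341, 819517) ≈ 4.8374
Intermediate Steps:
Function('z')(w, B) = Pow(Add(2, Mul(-2, B)), 2) (Function('z')(w, B) = Pow(Add(2, Mul(Add(2, -4), B)), 2) = Pow(Add(2, Mul(-2, B)), 2))
Mul(Add(Mul(Function('z')(Pow(Add(-27, 38), -1), 29), Pow(2026, -1)), Mul(1409, Pow(1618, -1))), 2) = Mul(Add(Mul(Mul(4, Pow(Add(-1, 29), 2)), Pow(2026, -1)), Mul(1409, Pow(1618, -1))), 2) = Mul(Add(Mul(Mul(4, Pow(28, 2)), Rational(1, 2026)), Mul(1409, Rational(1, 1618))), 2) = Mul(Add(Mul(Mul(4, 784), Rational(1, 2026)), Rational(1409, 1618)), 2) = Mul(Add(Mul(3136, Rational(1, 2026)), Rational(1409, 1618)), 2) = Mul(Add(Rational(1568, 1013), Rational(1409, 1618)), 2) = Mul(Rational(3964341, 1639034), 2) = Rational(3964341, 819517)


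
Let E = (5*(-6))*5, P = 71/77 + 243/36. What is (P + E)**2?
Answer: 1921682569/94864 ≈ 20257.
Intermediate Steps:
P = 2363/308 (P = 71*(1/77) + 243*(1/36) = 71/77 + 27/4 = 2363/308 ≈ 7.6721)
E = -150 (E = -30*5 = -150)
(P + E)**2 = (2363/308 - 150)**2 = (-43837/308)**2 = 1921682569/94864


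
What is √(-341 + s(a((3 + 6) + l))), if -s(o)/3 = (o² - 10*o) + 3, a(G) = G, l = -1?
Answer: I*√302 ≈ 17.378*I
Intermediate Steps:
s(o) = -9 - 3*o² + 30*o (s(o) = -3*((o² - 10*o) + 3) = -3*(3 + o² - 10*o) = -9 - 3*o² + 30*o)
√(-341 + s(a((3 + 6) + l))) = √(-341 + (-9 - 3*((3 + 6) - 1)² + 30*((3 + 6) - 1))) = √(-341 + (-9 - 3*(9 - 1)² + 30*(9 - 1))) = √(-341 + (-9 - 3*8² + 30*8)) = √(-341 + (-9 - 3*64 + 240)) = √(-341 + (-9 - 192 + 240)) = √(-341 + 39) = √(-302) = I*√302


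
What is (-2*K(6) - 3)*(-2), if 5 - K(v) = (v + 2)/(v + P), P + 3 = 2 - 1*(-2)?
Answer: 150/7 ≈ 21.429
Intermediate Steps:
P = 1 (P = -3 + (2 - 1*(-2)) = -3 + (2 + 2) = -3 + 4 = 1)
K(v) = 5 - (2 + v)/(1 + v) (K(v) = 5 - (v + 2)/(v + 1) = 5 - (2 + v)/(1 + v))
(-2*K(6) - 3)*(-2) = (-2*(3 + 4*6)/(1 + 6) - 3)*(-2) = (-2*(3 + 24)/7 - 3)*(-2) = (-2*27/7 - 3)*(-2) = (-54/7 - 3)*(-2) = -75/7*(-2) = 150/7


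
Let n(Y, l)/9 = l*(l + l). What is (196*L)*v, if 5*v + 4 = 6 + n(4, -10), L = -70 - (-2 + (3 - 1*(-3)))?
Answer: -26136208/5 ≈ -5.2272e+6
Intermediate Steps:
n(Y, l) = 18*l² (n(Y, l) = 9*(l*(l + l)) = 9*(l*(2*l)) = 9*(2*l²) = 18*l²)
L = -74 (L = -70 - (-2 + (3 + 3)) = -70 - (-2 + 6) = -70 - 1*4 = -70 - 4 = -74)
v = 1802/5 (v = -⅘ + (6 + 18*(-10)²)/5 = -⅘ + (6 + 18*100)/5 = -⅘ + (6 + 1800)/5 = -⅘ + (⅕)*1806 = -⅘ + 1806/5 = 1802/5 ≈ 360.40)
(196*L)*v = (196*(-74))*(1802/5) = -14504*1802/5 = -26136208/5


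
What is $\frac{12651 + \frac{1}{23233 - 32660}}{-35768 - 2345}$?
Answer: $- \frac{119260976}{359291251} \approx -0.33193$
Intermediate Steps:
$\frac{12651 + \frac{1}{23233 - 32660}}{-35768 - 2345} = \frac{12651 + \frac{1}{-9427}}{-38113} = \left(12651 - \frac{1}{9427}\right) \left(- \frac{1}{38113}\right) = \frac{119260976}{9427} \left(- \frac{1}{38113}\right) = - \frac{119260976}{359291251}$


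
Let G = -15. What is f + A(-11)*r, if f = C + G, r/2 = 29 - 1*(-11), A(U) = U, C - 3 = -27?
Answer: -919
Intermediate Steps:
C = -24 (C = 3 - 27 = -24)
r = 80 (r = 2*(29 - 1*(-11)) = 2*(29 + 11) = 2*40 = 80)
f = -39 (f = -24 - 15 = -39)
f + A(-11)*r = -39 - 11*80 = -39 - 880 = -919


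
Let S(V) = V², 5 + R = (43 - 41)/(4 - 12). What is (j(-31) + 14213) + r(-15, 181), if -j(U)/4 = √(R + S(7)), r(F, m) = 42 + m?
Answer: 14436 - 10*√7 ≈ 14410.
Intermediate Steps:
R = -21/4 (R = -5 + (43 - 41)/(4 - 12) = -5 + 2/(-8) = -5 + 2*(-⅛) = -5 - ¼ = -21/4 ≈ -5.2500)
j(U) = -10*√7 (j(U) = -4*√(-21/4 + 7²) = -4*√(-21/4 + 49) = -10*√7)
(j(-31) + 14213) + r(-15, 181) = (-10*√7 + 14213) + (42 + 181) = (14213 - 10*√7) + 223 = 14436 - 10*√7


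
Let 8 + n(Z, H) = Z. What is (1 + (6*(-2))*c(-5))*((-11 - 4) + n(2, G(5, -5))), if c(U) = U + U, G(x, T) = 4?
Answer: -2541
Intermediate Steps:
n(Z, H) = -8 + Z
c(U) = 2*U
(1 + (6*(-2))*c(-5))*((-11 - 4) + n(2, G(5, -5))) = (1 + (6*(-2))*(2*(-5)))*((-11 - 4) + (-8 + 2)) = (1 - 12*(-10))*(-15 - 6) = (1 + 120)*(-21) = 121*(-21) = -2541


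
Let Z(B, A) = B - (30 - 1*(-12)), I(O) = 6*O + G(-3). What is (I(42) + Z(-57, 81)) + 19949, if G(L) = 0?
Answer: 20102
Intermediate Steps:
I(O) = 6*O (I(O) = 6*O + 0 = 6*O)
Z(B, A) = -42 + B (Z(B, A) = B - (30 + 12) = B - 1*42 = B - 42 = -42 + B)
(I(42) + Z(-57, 81)) + 19949 = (6*42 + (-42 - 57)) + 19949 = (252 - 99) + 19949 = 153 + 19949 = 20102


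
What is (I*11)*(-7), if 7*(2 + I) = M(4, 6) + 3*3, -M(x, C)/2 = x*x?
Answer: 407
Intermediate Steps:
M(x, C) = -2*x**2 (M(x, C) = -2*x*x = -2*x**2)
I = -37/7 (I = -2 + (-2*4**2 + 3*3)/7 = -2 + (-2*16 + 9)/7 = -2 + (-32 + 9)/7 = -2 + (1/7)*(-23) = -2 - 23/7 = -37/7 ≈ -5.2857)
(I*11)*(-7) = -37/7*11*(-7) = -407/7*(-7) = 407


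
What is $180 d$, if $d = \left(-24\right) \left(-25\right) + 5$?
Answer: $108900$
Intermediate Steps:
$d = 605$ ($d = 600 + 5 = 605$)
$180 d = 180 \cdot 605 = 108900$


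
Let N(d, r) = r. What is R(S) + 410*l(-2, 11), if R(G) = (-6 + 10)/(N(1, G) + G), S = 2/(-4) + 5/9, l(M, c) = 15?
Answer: 6186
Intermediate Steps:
S = 1/18 (S = 2*(-1/4) + 5*(1/9) = -1/2 + 5/9 = 1/18 ≈ 0.055556)
R(G) = 2/G (R(G) = (-6 + 10)/(G + G) = 4/((2*G)) = 4*(1/(2*G)) = 2/G)
R(S) + 410*l(-2, 11) = 2/(1/18) + 410*15 = 2*18 + 6150 = 36 + 6150 = 6186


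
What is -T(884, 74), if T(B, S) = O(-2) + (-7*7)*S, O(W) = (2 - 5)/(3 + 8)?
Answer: 39889/11 ≈ 3626.3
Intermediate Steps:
O(W) = -3/11
T(B, S) = -3/11 - 49*S (T(B, S) = -3/11 + (-7*7)*S = -3/11 - 49*S)
-T(884, 74) = -(-3/11 - 49*74) = -(-3/11 - 3626) = -1*(-39889/11) = 39889/11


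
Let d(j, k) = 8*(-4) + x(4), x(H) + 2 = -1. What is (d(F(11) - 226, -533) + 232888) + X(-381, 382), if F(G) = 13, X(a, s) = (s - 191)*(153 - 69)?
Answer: 248897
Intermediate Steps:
X(a, s) = -16044 + 84*s (X(a, s) = (-191 + s)*84 = -16044 + 84*s)
x(H) = -3 (x(H) = -2 - 1 = -3)
d(j, k) = -35 (d(j, k) = 8*(-4) - 3 = -32 - 3 = -35)
(d(F(11) - 226, -533) + 232888) + X(-381, 382) = (-35 + 232888) + (-16044 + 84*382) = 232853 + (-16044 + 32088) = 232853 + 16044 = 248897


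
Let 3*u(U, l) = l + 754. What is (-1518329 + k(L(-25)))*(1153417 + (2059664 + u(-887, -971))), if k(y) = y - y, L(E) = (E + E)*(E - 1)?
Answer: -14635212707554/3 ≈ -4.8784e+12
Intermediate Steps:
L(E) = 2*E*(-1 + E) (L(E) = (2*E)*(-1 + E) = 2*E*(-1 + E))
u(U, l) = 754/3 + l/3 (u(U, l) = (l + 754)/3 = (754 + l)/3 = 754/3 + l/3)
k(y) = 0
(-1518329 + k(L(-25)))*(1153417 + (2059664 + u(-887, -971))) = (-1518329 + 0)*(1153417 + (2059664 + (754/3 + (⅓)*(-971)))) = -1518329*(1153417 + (2059664 + (754/3 - 971/3))) = -1518329*(1153417 + (2059664 - 217/3)) = -1518329*(1153417 + 6178775/3) = -1518329*9639026/3 = -14635212707554/3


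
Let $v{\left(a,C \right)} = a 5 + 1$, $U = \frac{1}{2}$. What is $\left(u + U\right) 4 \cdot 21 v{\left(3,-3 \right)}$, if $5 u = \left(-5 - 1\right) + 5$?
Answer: $\frac{2016}{5} \approx 403.2$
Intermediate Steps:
$U = \frac{1}{2} \approx 0.5$
$u = - \frac{1}{5}$ ($u = \frac{\left(-5 - 1\right) + 5}{5} = \frac{-6 + 5}{5} = \frac{1}{5} \left(-1\right) = - \frac{1}{5} \approx -0.2$)
$v{\left(a,C \right)} = 1 + 5 a$ ($v{\left(a,C \right)} = 5 a + 1 = 1 + 5 a$)
$\left(u + U\right) 4 \cdot 21 v{\left(3,-3 \right)} = \left(- \frac{1}{5} + \frac{1}{2}\right) 4 \cdot 21 \left(1 + 5 \cdot 3\right) = \frac{3}{10} \cdot 4 \cdot 21 \left(1 + 15\right) = \frac{6}{5} \cdot 21 \cdot 16 = \frac{126}{5} \cdot 16 = \frac{2016}{5}$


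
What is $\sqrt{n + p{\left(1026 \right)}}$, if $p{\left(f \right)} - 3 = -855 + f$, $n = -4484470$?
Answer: $2 i \sqrt{1121074} \approx 2117.6 i$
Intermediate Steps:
$p{\left(f \right)} = -852 + f$ ($p{\left(f \right)} = 3 + \left(-855 + f\right) = -852 + f$)
$\sqrt{n + p{\left(1026 \right)}} = \sqrt{-4484470 + \left(-852 + 1026\right)} = \sqrt{-4484470 + 174} = \sqrt{-4484296} = 2 i \sqrt{1121074}$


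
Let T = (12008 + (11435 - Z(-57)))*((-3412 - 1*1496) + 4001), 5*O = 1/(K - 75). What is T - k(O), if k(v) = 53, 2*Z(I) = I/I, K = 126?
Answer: -42524801/2 ≈ -2.1262e+7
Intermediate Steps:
O = 1/255 (O = 1/(5*(126 - 75)) = (⅕)/51 = (⅕)*(1/51) = 1/255 ≈ 0.0039216)
Z(I) = ½ (Z(I) = (I/I)/2 = (½)*1 = ½)
T = -42524695/2 (T = (12008 + (11435 - 1*½))*((-3412 - 1*1496) + 4001) = (12008 + (11435 - ½))*((-3412 - 1496) + 4001) = (12008 + 22869/2)*(-4908 + 4001) = (46885/2)*(-907) = -42524695/2 ≈ -2.1262e+7)
T - k(O) = -42524695/2 - 1*53 = -42524695/2 - 53 = -42524801/2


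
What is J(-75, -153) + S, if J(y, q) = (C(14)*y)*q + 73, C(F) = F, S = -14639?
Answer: 146084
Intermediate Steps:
J(y, q) = 73 + 14*q*y (J(y, q) = (14*y)*q + 73 = 14*q*y + 73 = 73 + 14*q*y)
J(-75, -153) + S = (73 + 14*(-153)*(-75)) - 14639 = (73 + 160650) - 14639 = 160723 - 14639 = 146084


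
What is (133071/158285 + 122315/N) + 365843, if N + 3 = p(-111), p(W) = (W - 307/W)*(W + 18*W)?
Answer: 13218180107739513/36130608955 ≈ 3.6584e+5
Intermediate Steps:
p(W) = 19*W*(W - 307/W) (p(W) = (W - 307/W)*(19*W) = 19*W*(W - 307/W))
N = 228263 (N = -3 + (-5833 + 19*(-111)²) = -3 + (-5833 + 19*12321) = -3 + (-5833 + 234099) = -3 + 228266 = 228263)
(133071/158285 + 122315/N) + 365843 = (133071/158285 + 122315/228263) + 365843 = 49735815448/36130608955 + 365843 = 13218180107739513/36130608955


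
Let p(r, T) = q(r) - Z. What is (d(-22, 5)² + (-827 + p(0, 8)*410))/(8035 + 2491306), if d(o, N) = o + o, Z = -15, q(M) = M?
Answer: 7259/2499341 ≈ 0.0029044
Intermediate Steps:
d(o, N) = 2*o
p(r, T) = 15 + r (p(r, T) = r - 1*(-15) = r + 15 = 15 + r)
(d(-22, 5)² + (-827 + p(0, 8)*410))/(8035 + 2491306) = ((2*(-22))² + (-827 + (15 + 0)*410))/(8035 + 2491306) = ((-44)² + (-827 + 15*410))/2499341 = (1936 + (-827 + 6150))*(1/2499341) = (1936 + 5323)*(1/2499341) = 7259*(1/2499341) = 7259/2499341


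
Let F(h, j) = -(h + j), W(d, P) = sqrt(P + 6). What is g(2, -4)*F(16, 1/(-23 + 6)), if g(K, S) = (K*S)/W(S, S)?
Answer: 1084*sqrt(2)/17 ≈ 90.177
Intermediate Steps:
W(d, P) = sqrt(6 + P)
g(K, S) = K*S/sqrt(6 + S) (g(K, S) = (K*S)/(sqrt(6 + S)) = (K*S)/sqrt(6 + S) = K*S/sqrt(6 + S))
F(h, j) = -h - j
g(2, -4)*F(16, 1/(-23 + 6)) = (2*(-4)/sqrt(6 - 4))*(-1*16 - 1/(-23 + 6)) = (2*(-4)/sqrt(2))*(-16 - 1/(-17)) = (2*(-4)*(sqrt(2)/2))*(-16 - 1*(-1/17)) = (-4*sqrt(2))*(-16 + 1/17) = -4*sqrt(2)*(-271/17) = 1084*sqrt(2)/17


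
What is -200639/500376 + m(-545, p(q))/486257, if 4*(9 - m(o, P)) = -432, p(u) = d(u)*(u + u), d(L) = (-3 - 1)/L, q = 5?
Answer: -97503574231/243311332632 ≈ -0.40074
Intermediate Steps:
d(L) = -4/L
p(u) = -8 (p(u) = (-4/u)*(u + u) = (-4/u)*(2*u) = -8)
m(o, P) = 117 (m(o, P) = 9 - 1/4*(-432) = 9 + 108 = 117)
-200639/500376 + m(-545, p(q))/486257 = -200639/500376 + 117/486257 = -97503574231/243311332632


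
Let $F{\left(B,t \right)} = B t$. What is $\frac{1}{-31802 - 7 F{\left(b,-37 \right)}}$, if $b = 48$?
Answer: $- \frac{1}{19370} \approx -5.1626 \cdot 10^{-5}$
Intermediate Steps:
$\frac{1}{-31802 - 7 F{\left(b,-37 \right)}} = \frac{1}{-31802 - 7 \cdot 48 \left(-37\right)} = \frac{1}{-31802 - 7 \left(-1776\right)} = \frac{1}{-31802 - -12432} = \frac{1}{-31802 + 12432} = \frac{1}{-19370} = - \frac{1}{19370}$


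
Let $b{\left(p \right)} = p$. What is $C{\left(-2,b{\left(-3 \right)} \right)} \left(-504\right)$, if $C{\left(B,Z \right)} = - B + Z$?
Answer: $504$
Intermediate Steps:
$C{\left(B,Z \right)} = Z - B$
$C{\left(-2,b{\left(-3 \right)} \right)} \left(-504\right) = \left(-3 - -2\right) \left(-504\right) = \left(-3 + 2\right) \left(-504\right) = \left(-1\right) \left(-504\right) = 504$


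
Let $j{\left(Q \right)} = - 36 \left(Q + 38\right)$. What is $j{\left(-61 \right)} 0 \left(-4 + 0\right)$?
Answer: $0$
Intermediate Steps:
$j{\left(Q \right)} = -1368 - 36 Q$ ($j{\left(Q \right)} = - 36 \left(38 + Q\right) = -1368 - 36 Q$)
$j{\left(-61 \right)} 0 \left(-4 + 0\right) = \left(-1368 - -2196\right) 0 \left(-4 + 0\right) = \left(-1368 + 2196\right) 0 \left(-4\right) = 828 \cdot 0 = 0$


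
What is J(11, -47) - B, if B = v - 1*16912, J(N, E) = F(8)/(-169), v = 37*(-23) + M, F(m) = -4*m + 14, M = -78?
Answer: 3015147/169 ≈ 17841.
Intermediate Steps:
F(m) = 14 - 4*m
v = -929 (v = 37*(-23) - 78 = -851 - 78 = -929)
J(N, E) = 18/169 (J(N, E) = (14 - 4*8)/(-169) = (14 - 32)*(-1/169) = -18*(-1/169) = 18/169)
B = -17841 (B = -929 - 1*16912 = -929 - 16912 = -17841)
J(11, -47) - B = 18/169 - 1*(-17841) = 18/169 + 17841 = 3015147/169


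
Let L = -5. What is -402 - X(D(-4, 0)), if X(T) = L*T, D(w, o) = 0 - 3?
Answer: -417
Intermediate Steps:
D(w, o) = -3
X(T) = -5*T
-402 - X(D(-4, 0)) = -402 - (-5)*(-3) = -402 - 1*15 = -402 - 15 = -417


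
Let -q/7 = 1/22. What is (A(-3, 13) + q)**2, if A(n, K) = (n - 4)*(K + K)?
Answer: 16088121/484 ≈ 33240.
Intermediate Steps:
q = -7/22 ≈ -0.31818
A(n, K) = 2*K*(-4 + n) (A(n, K) = (-4 + n)*(2*K) = 2*K*(-4 + n))
(A(-3, 13) + q)**2 = (2*13*(-4 - 3) - 7/22)**2 = (2*13*(-7) - 7/22)**2 = (-182 - 7/22)**2 = (-4011/22)**2 = 16088121/484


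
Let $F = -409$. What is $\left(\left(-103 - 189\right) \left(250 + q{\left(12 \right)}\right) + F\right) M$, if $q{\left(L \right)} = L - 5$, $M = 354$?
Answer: $-26710362$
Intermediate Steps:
$q{\left(L \right)} = -5 + L$ ($q{\left(L \right)} = L - 5 = -5 + L$)
$\left(\left(-103 - 189\right) \left(250 + q{\left(12 \right)}\right) + F\right) M = \left(\left(-103 - 189\right) \left(250 + \left(-5 + 12\right)\right) - 409\right) 354 = \left(- 292 \left(250 + 7\right) - 409\right) 354 = \left(\left(-292\right) 257 - 409\right) 354 = \left(-75044 - 409\right) 354 = \left(-75453\right) 354 = -26710362$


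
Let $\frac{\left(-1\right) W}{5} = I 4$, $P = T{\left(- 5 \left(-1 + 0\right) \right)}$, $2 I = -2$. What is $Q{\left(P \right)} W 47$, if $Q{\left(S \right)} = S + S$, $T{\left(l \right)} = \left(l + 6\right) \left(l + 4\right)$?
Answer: $186120$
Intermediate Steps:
$I = -1$ ($I = \frac{1}{2} \left(-2\right) = -1$)
$T{\left(l \right)} = \left(4 + l\right) \left(6 + l\right)$ ($T{\left(l \right)} = \left(6 + l\right) \left(4 + l\right) = \left(4 + l\right) \left(6 + l\right)$)
$P = 99$ ($P = 24 + \left(- 5 \left(-1 + 0\right)\right)^{2} + 10 \left(- 5 \left(-1 + 0\right)\right) = 24 + \left(\left(-5\right) \left(-1\right)\right)^{2} + 10 \left(\left(-5\right) \left(-1\right)\right) = 24 + 5^{2} + 10 \cdot 5 = 24 + 25 + 50 = 99$)
$Q{\left(S \right)} = 2 S$
$W = 20$ ($W = - 5 \left(\left(-1\right) 4\right) = \left(-5\right) \left(-4\right) = 20$)
$Q{\left(P \right)} W 47 = 2 \cdot 99 \cdot 20 \cdot 47 = 198 \cdot 20 \cdot 47 = 3960 \cdot 47 = 186120$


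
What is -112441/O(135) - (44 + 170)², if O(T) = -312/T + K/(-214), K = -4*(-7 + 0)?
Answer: 2934047/11758 ≈ 249.54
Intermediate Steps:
K = 28 (K = -4*(-7) = 28)
O(T) = -14/107 - 312/T (O(T) = -312/T + 28/(-214) = -312/T + 28*(-1/214) = -312/T - 14/107 = -14/107 - 312/T)
-112441/O(135) - (44 + 170)² = -112441/(-14/107 - 312/135) - (44 + 170)² = -112441/(-14/107 - 312*1/135) - 1*214² = -112441/(-14/107 - 104/45) - 1*45796 = -112441/(-11758/4815) - 45796 = -112441*(-4815/11758) - 45796 = 541403415/11758 - 45796 = 2934047/11758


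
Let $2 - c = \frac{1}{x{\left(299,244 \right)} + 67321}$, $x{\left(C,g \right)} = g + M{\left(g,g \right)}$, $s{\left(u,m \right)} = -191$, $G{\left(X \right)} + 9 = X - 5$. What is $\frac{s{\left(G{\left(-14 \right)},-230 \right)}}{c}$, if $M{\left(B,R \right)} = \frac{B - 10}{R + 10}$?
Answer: $- \frac{1638946552}{17161617} \approx -95.501$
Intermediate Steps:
$G{\left(X \right)} = -14 + X$ ($G{\left(X \right)} = -9 + \left(X - 5\right) = -9 + \left(-5 + X\right) = -14 + X$)
$M{\left(B,R \right)} = \frac{-10 + B}{10 + R}$
$x{\left(C,g \right)} = g + \frac{-10 + g}{10 + g}$
$c = \frac{17161617}{8580872}$ ($c = 2 - \frac{1}{\frac{-10 + 244 + 244 \left(10 + 244\right)}{10 + 244} + 67321} = 2 - \frac{1}{\frac{-10 + 244 + 244 \cdot 254}{254} + 67321} = 2 - \frac{1}{\frac{-10 + 244 + 61976}{254} + 67321} = 2 - \frac{1}{\frac{1}{254} \cdot 62210 + 67321} = 2 - \frac{1}{\frac{31105}{127} + 67321} = 2 - \frac{1}{\frac{8580872}{127}} = 2 - \frac{127}{8580872} = \frac{17161617}{8580872} \approx 2.0$)
$\frac{s{\left(G{\left(-14 \right)},-230 \right)}}{c} = - \frac{191}{\frac{17161617}{8580872}} = \left(-191\right) \frac{8580872}{17161617} = - \frac{1638946552}{17161617}$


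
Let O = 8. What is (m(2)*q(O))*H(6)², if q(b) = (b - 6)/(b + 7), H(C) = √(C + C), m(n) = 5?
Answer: 8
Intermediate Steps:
H(C) = √2*√C (H(C) = √(2*C) = √2*√C)
q(b) = (-6 + b)/(7 + b)
(m(2)*q(O))*H(6)² = (5*((-6 + 8)/(7 + 8)))*(√2*√6)² = (5*(2/15))*(2*√3)² = (5*((1/15)*2))*12 = (5*(2/15))*12 = (⅔)*12 = 8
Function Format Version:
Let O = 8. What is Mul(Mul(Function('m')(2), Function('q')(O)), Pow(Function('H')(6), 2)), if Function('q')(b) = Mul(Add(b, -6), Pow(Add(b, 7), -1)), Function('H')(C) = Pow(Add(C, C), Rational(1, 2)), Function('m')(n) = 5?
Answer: 8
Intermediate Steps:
Function('H')(C) = Mul(Pow(2, Rational(1, 2)), Pow(C, Rational(1, 2))) (Function('H')(C) = Pow(Mul(2, C), Rational(1, 2)) = Mul(Pow(2, Rational(1, 2)), Pow(C, Rational(1, 2))))
Function('q')(b) = Mul(Pow(Add(7, b), -1), Add(-6, b)) (Function('q')(b) = Mul(Add(-6, b), Pow(Add(7, b), -1)) = Mul(Pow(Add(7, b), -1), Add(-6, b)))
Mul(Mul(Function('m')(2), Function('q')(O)), Pow(Function('H')(6), 2)) = Mul(Mul(5, Mul(Pow(Add(7, 8), -1), Add(-6, 8))), Pow(Mul(Pow(2, Rational(1, 2)), Pow(6, Rational(1, 2))), 2)) = Mul(Mul(5, Mul(Pow(15, -1), 2)), Pow(Mul(2, Pow(3, Rational(1, 2))), 2)) = Mul(Mul(5, Mul(Rational(1, 15), 2)), 12) = Mul(Mul(5, Rational(2, 15)), 12) = Mul(Rational(2, 3), 12) = 8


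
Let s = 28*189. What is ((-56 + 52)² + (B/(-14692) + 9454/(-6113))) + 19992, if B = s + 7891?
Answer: 1796742931721/89812196 ≈ 20006.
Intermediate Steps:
s = 5292
B = 13183 (B = 5292 + 7891 = 13183)
((-56 + 52)² + (B/(-14692) + 9454/(-6113))) + 19992 = ((-56 + 52)² + (13183/(-14692) + 9454/(-6113))) + 19992 = ((-4)² + (13183*(-1/14692) + 9454*(-1/6113))) + 19992 = (16 + (-13183/14692 - 9454/6113)) + 19992 = (16 - 219485847/89812196) + 19992 = 1217509289/89812196 + 19992 = 1796742931721/89812196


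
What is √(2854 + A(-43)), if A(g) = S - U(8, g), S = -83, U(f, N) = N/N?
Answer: √2770 ≈ 52.631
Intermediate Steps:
U(f, N) = 1
A(g) = -84 (A(g) = -83 - 1*1 = -83 - 1 = -84)
√(2854 + A(-43)) = √(2854 - 84) = √2770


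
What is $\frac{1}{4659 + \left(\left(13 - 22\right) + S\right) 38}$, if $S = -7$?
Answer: $\frac{1}{4051} \approx 0.00024685$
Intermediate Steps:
$\frac{1}{4659 + \left(\left(13 - 22\right) + S\right) 38} = \frac{1}{4659 + \left(\left(13 - 22\right) - 7\right) 38} = \frac{1}{4659 + \left(-9 - 7\right) 38} = \frac{1}{4659 - 608} = \frac{1}{4051}$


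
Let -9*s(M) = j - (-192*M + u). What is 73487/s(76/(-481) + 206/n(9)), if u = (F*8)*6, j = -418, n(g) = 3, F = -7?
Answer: -318125223/6287470 ≈ -50.597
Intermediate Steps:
u = -336 (u = -7*8*6 = -56*6 = -336)
s(M) = 82/9 - 64*M/3 (s(M) = -(-418 - (-192*M - 336))/9 = -(-418 - (-336 - 192*M))/9 = -(-418 + (336 + 192*M))/9 = -(-82 + 192*M)/9 = 82/9 - 64*M/3)
73487/s(76/(-481) + 206/n(9)) = 73487/(82/9 - 64*(76/(-481) + 206/3)/3) = 73487/(82/9 - 64*(76*(-1/481) + 206*(1/3))/3) = 73487/(82/9 - 64*(-76/481 + 206/3)/3) = 73487/(82/9 - 64/3*98858/1443) = 73487/(82/9 - 6326912/4329) = 73487/(-6287470/4329) = 73487*(-4329/6287470) = -318125223/6287470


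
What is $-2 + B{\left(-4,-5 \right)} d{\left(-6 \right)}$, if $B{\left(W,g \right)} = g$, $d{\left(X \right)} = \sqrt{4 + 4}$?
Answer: $-2 - 10 \sqrt{2} \approx -16.142$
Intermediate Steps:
$d{\left(X \right)} = 2 \sqrt{2}$ ($d{\left(X \right)} = \sqrt{8} = 2 \sqrt{2}$)
$-2 + B{\left(-4,-5 \right)} d{\left(-6 \right)} = -2 - 5 \cdot 2 \sqrt{2} = -2 - 10 \sqrt{2}$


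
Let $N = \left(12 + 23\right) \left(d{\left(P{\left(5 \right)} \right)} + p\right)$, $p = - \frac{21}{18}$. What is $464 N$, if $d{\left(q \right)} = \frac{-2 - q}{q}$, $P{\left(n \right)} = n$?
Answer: $- \frac{125048}{3} \approx -41683.0$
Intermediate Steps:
$d{\left(q \right)} = \frac{-2 - q}{q}$
$p = - \frac{7}{6}$ ($p = \left(-21\right) \frac{1}{18} = - \frac{7}{6} \approx -1.1667$)
$N = - \frac{539}{6}$ ($N = \left(12 + 23\right) \left(\frac{-2 - 5}{5} - \frac{7}{6}\right) = 35 \left(\frac{-2 - 5}{5} - \frac{7}{6}\right) = 35 \left(\frac{1}{5} \left(-7\right) - \frac{7}{6}\right) = 35 \left(- \frac{7}{5} - \frac{7}{6}\right) = 35 \left(- \frac{77}{30}\right) = - \frac{539}{6} \approx -89.833$)
$464 N = 464 \left(- \frac{539}{6}\right) = - \frac{125048}{3}$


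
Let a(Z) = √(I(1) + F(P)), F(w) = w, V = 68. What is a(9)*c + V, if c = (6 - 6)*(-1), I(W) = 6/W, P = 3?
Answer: 68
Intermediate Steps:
c = 0 (c = 0*(-1) = 0)
a(Z) = 3 (a(Z) = √(6/1 + 3) = √(6*1 + 3) = √(6 + 3) = √9 = 3)
a(9)*c + V = 3*0 + 68 = 0 + 68 = 68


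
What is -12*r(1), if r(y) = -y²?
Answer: 12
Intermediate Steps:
-12*r(1) = -(-12)*1² = -(-12) = -12*(-1) = 12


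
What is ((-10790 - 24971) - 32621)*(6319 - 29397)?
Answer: 1578119796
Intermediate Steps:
((-10790 - 24971) - 32621)*(6319 - 29397) = (-35761 - 32621)*(-23078) = -68382*(-23078) = 1578119796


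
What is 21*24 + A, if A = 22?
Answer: 526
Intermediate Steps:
21*24 + A = 21*24 + 22 = 504 + 22 = 526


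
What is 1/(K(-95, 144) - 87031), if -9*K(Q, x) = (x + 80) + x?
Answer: -9/783647 ≈ -1.1485e-5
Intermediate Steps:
K(Q, x) = -80/9 - 2*x/9 (K(Q, x) = -((x + 80) + x)/9 = -((80 + x) + x)/9 = -(80 + 2*x)/9 = -80/9 - 2*x/9)
1/(K(-95, 144) - 87031) = 1/((-80/9 - 2/9*144) - 87031) = 1/((-80/9 - 32) - 87031) = 1/(-368/9 - 87031) = 1/(-783647/9) = -9/783647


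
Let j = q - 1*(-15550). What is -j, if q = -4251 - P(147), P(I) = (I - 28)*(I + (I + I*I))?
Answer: 2595158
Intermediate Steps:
P(I) = (-28 + I)*(I**2 + 2*I) (P(I) = (-28 + I)*(I + (I + I**2)) = (-28 + I)*(I**2 + 2*I))
q = -2610708 (q = -4251 - 147*(-56 + 147**2 - 26*147) = -4251 - 147*(-56 + 21609 - 3822) = -4251 - 147*17731 = -4251 - 1*2606457 = -4251 - 2606457 = -2610708)
j = -2595158 (j = -2610708 - 1*(-15550) = -2610708 + 15550 = -2595158)
-j = -1*(-2595158) = 2595158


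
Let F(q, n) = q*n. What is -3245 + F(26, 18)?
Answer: -2777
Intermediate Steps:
F(q, n) = n*q
-3245 + F(26, 18) = -3245 + 18*26 = -3245 + 468 = -2777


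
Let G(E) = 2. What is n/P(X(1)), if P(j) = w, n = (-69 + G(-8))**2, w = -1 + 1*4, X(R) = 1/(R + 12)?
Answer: 4489/3 ≈ 1496.3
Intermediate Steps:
X(R) = 1/(12 + R)
w = 3 (w = -1 + 4 = 3)
n = 4489 (n = (-69 + 2)**2 = (-67)**2 = 4489)
P(j) = 3
n/P(X(1)) = 4489/3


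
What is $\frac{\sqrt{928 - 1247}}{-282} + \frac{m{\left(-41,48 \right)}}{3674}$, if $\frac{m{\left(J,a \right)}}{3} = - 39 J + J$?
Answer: $\frac{2337}{1837} - \frac{i \sqrt{319}}{282} \approx 1.2722 - 0.063335 i$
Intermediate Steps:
$m{\left(J,a \right)} = - 114 J$ ($m{\left(J,a \right)} = 3 \left(- 39 J + J\right) = 3 \left(- 38 J\right) = - 114 J$)
$\frac{\sqrt{928 - 1247}}{-282} + \frac{m{\left(-41,48 \right)}}{3674} = \frac{\sqrt{928 - 1247}}{-282} + \frac{\left(-114\right) \left(-41\right)}{3674} = \sqrt{-319} \left(- \frac{1}{282}\right) + 4674 \cdot \frac{1}{3674} = i \sqrt{319} \left(- \frac{1}{282}\right) + \frac{2337}{1837} = - \frac{i \sqrt{319}}{282} + \frac{2337}{1837} = \frac{2337}{1837} - \frac{i \sqrt{319}}{282}$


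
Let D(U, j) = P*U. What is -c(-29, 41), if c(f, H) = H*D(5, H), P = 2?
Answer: -410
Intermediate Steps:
D(U, j) = 2*U
c(f, H) = 10*H (c(f, H) = H*(2*5) = H*10 = 10*H)
-c(-29, 41) = -10*41 = -1*410 = -410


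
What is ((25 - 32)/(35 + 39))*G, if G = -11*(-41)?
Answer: -3157/74 ≈ -42.662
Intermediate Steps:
G = 451
((25 - 32)/(35 + 39))*G = ((25 - 32)/(35 + 39))*451 = -7/74*451 = -3157/74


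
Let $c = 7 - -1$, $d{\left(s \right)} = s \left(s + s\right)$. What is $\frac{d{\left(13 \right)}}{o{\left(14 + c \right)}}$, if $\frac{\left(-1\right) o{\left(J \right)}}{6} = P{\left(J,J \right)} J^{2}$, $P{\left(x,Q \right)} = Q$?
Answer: $- \frac{169}{31944} \approx -0.0052905$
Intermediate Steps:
$d{\left(s \right)} = 2 s^{2}$ ($d{\left(s \right)} = s 2 s = 2 s^{2}$)
$c = 8$ ($c = 7 + 1 = 8$)
$o{\left(J \right)} = - 6 J^{3}$ ($o{\left(J \right)} = - 6 J J^{2} = - 6 J^{3}$)
$\frac{d{\left(13 \right)}}{o{\left(14 + c \right)}} = \frac{2 \cdot 13^{2}}{\left(-6\right) \left(14 + 8\right)^{3}} = \frac{2 \cdot 169}{\left(-6\right) 22^{3}} = \frac{338}{\left(-6\right) 10648} = \frac{338}{-63888} = 338 \left(- \frac{1}{63888}\right) = - \frac{169}{31944}$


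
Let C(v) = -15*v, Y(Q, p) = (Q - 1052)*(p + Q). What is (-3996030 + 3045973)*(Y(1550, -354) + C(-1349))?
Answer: -585085953051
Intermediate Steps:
Y(Q, p) = (-1052 + Q)*(Q + p)
(-3996030 + 3045973)*(Y(1550, -354) + C(-1349)) = (-3996030 + 3045973)*((1550² - 1052*1550 - 1052*(-354) + 1550*(-354)) - 15*(-1349)) = -950057*((2402500 - 1630600 + 372408 - 548700) + 20235) = -950057*(595608 + 20235) = -950057*615843 = -585085953051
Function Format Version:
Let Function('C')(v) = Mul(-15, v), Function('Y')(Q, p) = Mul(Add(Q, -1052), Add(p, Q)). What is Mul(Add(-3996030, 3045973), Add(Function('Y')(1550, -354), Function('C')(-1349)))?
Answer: -585085953051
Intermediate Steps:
Function('Y')(Q, p) = Mul(Add(-1052, Q), Add(Q, p))
Mul(Add(-3996030, 3045973), Add(Function('Y')(1550, -354), Function('C')(-1349))) = Mul(Add(-3996030, 3045973), Add(Add(Pow(1550, 2), Mul(-1052, 1550), Mul(-1052, -354), Mul(1550, -354)), Mul(-15, -1349))) = Mul(-950057, Add(Add(2402500, -1630600, 372408, -548700), 20235)) = Mul(-950057, Add(595608, 20235)) = Mul(-950057, 615843) = -585085953051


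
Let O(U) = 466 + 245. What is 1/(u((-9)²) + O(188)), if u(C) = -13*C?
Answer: -1/342 ≈ -0.0029240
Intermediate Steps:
O(U) = 711
1/(u((-9)²) + O(188)) = 1/(-13*(-9)² + 711) = 1/(-13*81 + 711) = 1/(-1053 + 711) = 1/(-342) = -1/342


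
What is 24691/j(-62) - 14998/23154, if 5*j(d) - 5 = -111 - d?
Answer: -1429568491/509388 ≈ -2806.4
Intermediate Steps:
j(d) = -106/5 - d/5 (j(d) = 1 + (-111 - d)/5 = 1 + (-111/5 - d/5) = -106/5 - d/5)
24691/j(-62) - 14998/23154 = 24691/(-106/5 - 1/5*(-62)) - 14998/23154 = 24691/(-106/5 + 62/5) - 14998*1/23154 = 24691/(-44/5) - 7499/11577 = 24691*(-5/44) - 7499/11577 = -123455/44 - 7499/11577 = -1429568491/509388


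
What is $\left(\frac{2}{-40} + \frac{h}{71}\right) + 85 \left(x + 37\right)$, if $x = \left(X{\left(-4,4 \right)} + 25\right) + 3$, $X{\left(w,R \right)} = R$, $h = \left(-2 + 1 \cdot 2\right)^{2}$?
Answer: $\frac{117299}{20} \approx 5865.0$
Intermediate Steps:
$h = 0$ ($h = \left(-2 + 2\right)^{2} = 0^{2} = 0$)
$x = 32$ ($x = \left(4 + 25\right) + 3 = 29 + 3 = 32$)
$\left(\frac{2}{-40} + \frac{h}{71}\right) + 85 \left(x + 37\right) = \left(\frac{2}{-40} + \frac{0}{71}\right) + 85 \left(32 + 37\right) = \left(2 \left(- \frac{1}{40}\right) + 0 \cdot \frac{1}{71}\right) + 85 \cdot 69 = \left(- \frac{1}{20} + 0\right) + 5865 = - \frac{1}{20} + 5865 = \frac{117299}{20}$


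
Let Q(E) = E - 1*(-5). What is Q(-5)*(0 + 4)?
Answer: 0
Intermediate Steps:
Q(E) = 5 + E (Q(E) = E + 5 = 5 + E)
Q(-5)*(0 + 4) = (5 - 5)*(0 + 4) = 0*4 = 0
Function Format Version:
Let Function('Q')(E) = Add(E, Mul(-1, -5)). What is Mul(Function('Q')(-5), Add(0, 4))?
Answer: 0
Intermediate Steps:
Function('Q')(E) = Add(5, E) (Function('Q')(E) = Add(E, 5) = Add(5, E))
Mul(Function('Q')(-5), Add(0, 4)) = Mul(Add(5, -5), Add(0, 4)) = Mul(0, 4) = 0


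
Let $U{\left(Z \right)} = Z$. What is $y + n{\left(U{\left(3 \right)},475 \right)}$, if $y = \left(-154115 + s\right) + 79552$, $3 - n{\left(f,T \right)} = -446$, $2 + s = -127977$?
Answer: $-202093$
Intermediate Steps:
$s = -127979$ ($s = -2 - 127977 = -127979$)
$n{\left(f,T \right)} = 449$ ($n{\left(f,T \right)} = 3 - -446 = 3 + 446 = 449$)
$y = -202542$ ($y = \left(-154115 - 127979\right) + 79552 = -282094 + 79552 = -202542$)
$y + n{\left(U{\left(3 \right)},475 \right)} = -202542 + 449 = -202093$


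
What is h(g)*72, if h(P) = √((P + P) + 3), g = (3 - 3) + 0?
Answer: 72*√3 ≈ 124.71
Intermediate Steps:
g = 0 (g = 0 + 0 = 0)
h(P) = √(3 + 2*P) (h(P) = √(2*P + 3) = √(3 + 2*P))
h(g)*72 = √(3 + 2*0)*72 = √(3 + 0)*72 = √3*72 = 72*√3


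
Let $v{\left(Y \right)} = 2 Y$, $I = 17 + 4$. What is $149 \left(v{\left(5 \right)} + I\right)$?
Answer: $4619$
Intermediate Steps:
$I = 21$
$149 \left(v{\left(5 \right)} + I\right) = 149 \left(2 \cdot 5 + 21\right) = 149 \left(10 + 21\right) = 149 \cdot 31 = 4619$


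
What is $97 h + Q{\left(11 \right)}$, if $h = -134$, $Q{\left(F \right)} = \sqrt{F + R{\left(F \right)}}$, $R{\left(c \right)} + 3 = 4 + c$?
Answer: $-12998 + \sqrt{23} \approx -12993.0$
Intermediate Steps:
$R{\left(c \right)} = 1 + c$ ($R{\left(c \right)} = -3 + \left(4 + c\right) = 1 + c$)
$Q{\left(F \right)} = \sqrt{1 + 2 F}$ ($Q{\left(F \right)} = \sqrt{F + \left(1 + F\right)} = \sqrt{1 + 2 F}$)
$97 h + Q{\left(11 \right)} = 97 \left(-134\right) + \sqrt{1 + 2 \cdot 11} = -12998 + \sqrt{1 + 22} = -12998 + \sqrt{23}$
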